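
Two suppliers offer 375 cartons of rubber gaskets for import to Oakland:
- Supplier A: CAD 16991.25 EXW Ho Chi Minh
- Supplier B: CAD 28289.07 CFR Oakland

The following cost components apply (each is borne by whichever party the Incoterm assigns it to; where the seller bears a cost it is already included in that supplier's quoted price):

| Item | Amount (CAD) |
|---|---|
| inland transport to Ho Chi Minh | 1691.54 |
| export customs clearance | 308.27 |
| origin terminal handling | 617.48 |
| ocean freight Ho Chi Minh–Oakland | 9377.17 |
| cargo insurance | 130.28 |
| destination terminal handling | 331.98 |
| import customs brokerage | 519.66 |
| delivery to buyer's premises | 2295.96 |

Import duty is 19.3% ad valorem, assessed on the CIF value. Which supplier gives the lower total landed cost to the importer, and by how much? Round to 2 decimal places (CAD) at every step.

Supplier B is cheaper by CAD 831.10

Supplier A (EXW):
CIF value = EXW price + inland to port + export clearance + origin terminal + freight + insurance = 16991.25 + 1691.54 + 308.27 + 617.48 + 9377.17 + 130.28 = 29115.99
Import duty = 29115.99 × 19.3% = 5619.39
Buyer bears (A): 1691.54 + 308.27 + 617.48 + 9377.17 + 130.28 + 331.98 + 519.66 + 2295.96 = 15272.34
Landed cost (A) = invoice 16991.25 + 15272.34 + duty 5619.39 = 37882.98
Supplier B (CFR):
CIF value = CFR price + insurance = 28289.07 + 130.28 = 28419.35
Import duty = 28419.35 × 19.3% = 5484.93
Buyer bears (B): 130.28 + 331.98 + 519.66 + 2295.96 = 3277.88
Landed cost (B) = invoice 28289.07 + 3277.88 + duty 5484.93 = 37051.88
Difference = |37882.98 − 37051.88| = 831.10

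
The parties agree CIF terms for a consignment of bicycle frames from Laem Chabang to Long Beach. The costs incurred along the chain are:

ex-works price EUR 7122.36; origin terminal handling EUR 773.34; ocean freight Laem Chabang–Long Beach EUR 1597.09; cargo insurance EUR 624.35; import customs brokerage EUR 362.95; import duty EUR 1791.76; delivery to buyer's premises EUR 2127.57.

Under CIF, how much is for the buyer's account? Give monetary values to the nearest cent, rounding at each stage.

Buyer's account: EUR 4282.28

CIF: the seller pays costs through ocean freight and marine insurance to the destination port.
Seller's account: goods 7122.36 + origin terminal 773.34 + freight 1597.09 + insurance 624.35 = 10117.14
Buyer's account: brokerage 362.95 + duty 1791.76 + delivery 2127.57 = 4282.28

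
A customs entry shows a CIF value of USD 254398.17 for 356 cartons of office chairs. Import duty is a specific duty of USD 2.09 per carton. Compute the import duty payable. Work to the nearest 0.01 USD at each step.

Import duty = 356 × 2.09 = 744.04

Import duty: USD 744.04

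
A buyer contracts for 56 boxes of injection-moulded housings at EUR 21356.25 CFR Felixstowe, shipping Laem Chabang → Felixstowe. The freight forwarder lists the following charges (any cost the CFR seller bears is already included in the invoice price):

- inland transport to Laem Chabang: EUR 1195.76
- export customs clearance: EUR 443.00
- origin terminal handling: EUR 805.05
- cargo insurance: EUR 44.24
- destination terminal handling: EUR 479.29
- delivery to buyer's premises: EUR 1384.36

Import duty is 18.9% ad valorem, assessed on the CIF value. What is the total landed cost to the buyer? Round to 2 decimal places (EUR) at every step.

CFR: the seller pays costs through ocean freight to the destination port, but not insurance.
Already in the invoice (seller's account under CFR): inland to port, export clearance, origin terminal — exclude.
CIF value = CFR price + insurance = 21356.25 + 44.24 = 21400.49
Import duty = 21400.49 × 18.9% = 4044.69
Buyer bears: insurance 44.24 + destination terminal 479.29 + delivery 1384.36 + duty 4044.69 = 5952.58
Landed cost = invoice 21356.25 + 5952.58 = 27308.83

Total landed cost: EUR 27308.83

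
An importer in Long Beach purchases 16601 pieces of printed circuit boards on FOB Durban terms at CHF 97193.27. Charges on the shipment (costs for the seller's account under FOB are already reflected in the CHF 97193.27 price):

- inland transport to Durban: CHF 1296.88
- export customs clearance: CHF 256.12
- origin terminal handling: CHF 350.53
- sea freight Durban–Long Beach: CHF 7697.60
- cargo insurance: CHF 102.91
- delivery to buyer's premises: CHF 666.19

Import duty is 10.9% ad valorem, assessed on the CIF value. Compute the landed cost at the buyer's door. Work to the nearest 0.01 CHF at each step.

Total landed cost: CHF 117104.29

FOB: the seller bears costs until goods are on board at the origin port; the buyer bears freight, insurance and all costs thereafter.
Already in the invoice (seller's account under FOB): inland to port, export clearance, origin terminal — exclude.
CIF value = FOB price + freight + insurance = 97193.27 + 7697.60 + 102.91 = 104993.78
Import duty = 104993.78 × 10.9% = 11444.32
Buyer bears: freight 7697.60 + insurance 102.91 + delivery 666.19 + duty 11444.32 = 19911.02
Landed cost = invoice 97193.27 + 19911.02 = 117104.29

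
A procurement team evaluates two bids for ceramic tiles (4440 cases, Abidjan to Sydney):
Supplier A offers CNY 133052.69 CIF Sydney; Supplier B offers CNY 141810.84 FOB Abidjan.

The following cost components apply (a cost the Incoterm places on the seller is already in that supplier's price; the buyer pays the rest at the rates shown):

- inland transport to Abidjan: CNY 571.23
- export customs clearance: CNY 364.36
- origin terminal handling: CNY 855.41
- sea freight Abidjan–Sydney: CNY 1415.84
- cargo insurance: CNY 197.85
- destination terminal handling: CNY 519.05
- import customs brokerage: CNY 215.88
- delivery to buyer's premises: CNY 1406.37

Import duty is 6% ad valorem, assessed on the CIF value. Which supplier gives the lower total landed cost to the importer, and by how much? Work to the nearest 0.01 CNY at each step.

Supplier A is cheaper by CNY 10994.15

Supplier A (CIF):
The CIF price already equals the CIF value: 133052.69
Import duty = 133052.69 × 6% = 7983.16
Buyer bears (A): 519.05 + 215.88 + 1406.37 = 2141.30
Landed cost (A) = invoice 133052.69 + 2141.30 + duty 7983.16 = 143177.15
Supplier B (FOB):
CIF value = FOB price + freight + insurance = 141810.84 + 1415.84 + 197.85 = 143424.53
Import duty = 143424.53 × 6% = 8605.47
Buyer bears (B): 1415.84 + 197.85 + 519.05 + 215.88 + 1406.37 = 3754.99
Landed cost (B) = invoice 141810.84 + 3754.99 + duty 8605.47 = 154171.30
Difference = |143177.15 − 154171.30| = 10994.15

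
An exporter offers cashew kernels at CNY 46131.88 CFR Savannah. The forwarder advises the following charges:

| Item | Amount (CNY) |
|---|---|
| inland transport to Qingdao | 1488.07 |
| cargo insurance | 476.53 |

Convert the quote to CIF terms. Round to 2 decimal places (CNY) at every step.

CIF price: CNY 46608.41

Not relevant to the conversion: inland to port — on the seller under both CFR and CIF; already in the CFR price and stays in the CIF price.
From CFR to CIF, the seller additionally bears: insurance.
CIF price = 46131.88 + 476.53 = 46608.41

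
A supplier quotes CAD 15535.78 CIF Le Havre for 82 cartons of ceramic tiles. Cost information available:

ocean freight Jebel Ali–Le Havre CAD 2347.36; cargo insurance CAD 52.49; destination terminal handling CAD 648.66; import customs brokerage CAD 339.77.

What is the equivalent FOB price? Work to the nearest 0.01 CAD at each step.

FOB price: CAD 13135.93

Not relevant to the conversion: destination terminal, brokerage — on the buyer under both terms; not part of either seller's price.
From CIF to FOB, the seller no longer bears: freight, insurance.
FOB price = 15535.78 − 2347.36 − 52.49 = 13135.93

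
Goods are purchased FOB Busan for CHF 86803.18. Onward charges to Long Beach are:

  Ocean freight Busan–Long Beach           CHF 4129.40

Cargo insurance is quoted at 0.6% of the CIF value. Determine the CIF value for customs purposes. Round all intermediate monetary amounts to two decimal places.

Let C be the CIF value. C = FOB price + freight + 0.6% × C
C − 0.6% × C = 86803.18 + 4129.40
0.994 × C = 90932.58
C = 90932.58 / 0.994 = 91481.47
Insurance premium = 0.6% × 91481.47 = 548.89

CIF value: CHF 91481.47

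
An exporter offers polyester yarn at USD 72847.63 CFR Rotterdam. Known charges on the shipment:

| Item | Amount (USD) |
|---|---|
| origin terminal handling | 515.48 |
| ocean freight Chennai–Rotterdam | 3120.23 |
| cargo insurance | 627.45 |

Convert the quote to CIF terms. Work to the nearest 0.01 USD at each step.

Not relevant to the conversion: origin terminal, freight — on the seller under both CFR and CIF; already in the CFR price and stays in the CIF price.
From CFR to CIF, the seller additionally bears: insurance.
CIF price = 72847.63 + 627.45 = 73475.08

CIF price: USD 73475.08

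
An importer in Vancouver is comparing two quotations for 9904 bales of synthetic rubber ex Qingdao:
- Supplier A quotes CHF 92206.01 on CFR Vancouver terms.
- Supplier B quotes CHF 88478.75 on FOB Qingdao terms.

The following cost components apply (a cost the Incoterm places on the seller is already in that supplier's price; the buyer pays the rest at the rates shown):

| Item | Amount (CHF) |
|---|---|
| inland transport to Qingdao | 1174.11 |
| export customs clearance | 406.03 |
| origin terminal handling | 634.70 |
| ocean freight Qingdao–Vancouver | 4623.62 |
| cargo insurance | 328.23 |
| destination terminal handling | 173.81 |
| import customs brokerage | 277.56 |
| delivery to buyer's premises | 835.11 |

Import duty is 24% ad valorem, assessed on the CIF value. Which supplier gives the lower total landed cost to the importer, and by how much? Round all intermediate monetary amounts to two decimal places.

Supplier A is cheaper by CHF 1111.48

Supplier A (CFR):
CIF value = CFR price + insurance = 92206.01 + 328.23 = 92534.24
Import duty = 92534.24 × 24% = 22208.22
Buyer bears (A): 328.23 + 173.81 + 277.56 + 835.11 = 1614.71
Landed cost (A) = invoice 92206.01 + 1614.71 + duty 22208.22 = 116028.94
Supplier B (FOB):
CIF value = FOB price + freight + insurance = 88478.75 + 4623.62 + 328.23 = 93430.60
Import duty = 93430.60 × 24% = 22423.34
Buyer bears (B): 4623.62 + 328.23 + 173.81 + 277.56 + 835.11 = 6238.33
Landed cost (B) = invoice 88478.75 + 6238.33 + duty 22423.34 = 117140.42
Difference = |116028.94 − 117140.42| = 1111.48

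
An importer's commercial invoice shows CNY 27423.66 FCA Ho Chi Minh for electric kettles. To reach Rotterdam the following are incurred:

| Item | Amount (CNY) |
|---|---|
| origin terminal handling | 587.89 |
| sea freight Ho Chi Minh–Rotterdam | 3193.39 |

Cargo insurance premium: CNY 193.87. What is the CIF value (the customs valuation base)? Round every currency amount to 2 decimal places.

CIF value: CNY 31398.81

CIF = FCA price + pre-shipment costs + freight + insurance
CIF = 27423.66 + 587.89 + 3193.39 + 193.87 = 31398.81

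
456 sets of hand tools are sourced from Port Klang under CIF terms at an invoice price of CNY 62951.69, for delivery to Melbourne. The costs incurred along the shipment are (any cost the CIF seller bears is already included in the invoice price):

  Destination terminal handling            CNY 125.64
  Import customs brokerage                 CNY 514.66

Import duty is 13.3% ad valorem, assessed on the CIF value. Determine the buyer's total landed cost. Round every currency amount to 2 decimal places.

CIF: the seller pays costs through ocean freight and marine insurance to the destination port.
The CIF price already equals the CIF value: 62951.69
Import duty = 62951.69 × 13.3% = 8372.57
Buyer bears: destination terminal 125.64 + brokerage 514.66 + duty 8372.57 = 9012.87
Landed cost = invoice 62951.69 + 9012.87 = 71964.56

Total landed cost: CNY 71964.56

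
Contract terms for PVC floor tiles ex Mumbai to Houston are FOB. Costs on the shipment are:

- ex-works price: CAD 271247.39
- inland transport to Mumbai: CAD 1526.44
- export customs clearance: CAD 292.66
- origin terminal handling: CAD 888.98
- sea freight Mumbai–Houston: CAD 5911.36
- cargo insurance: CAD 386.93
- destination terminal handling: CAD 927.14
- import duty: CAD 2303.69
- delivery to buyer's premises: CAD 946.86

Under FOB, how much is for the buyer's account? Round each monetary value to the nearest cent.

Buyer's account: CAD 10475.98

FOB: the seller bears costs until goods are on board at the origin port; the buyer bears freight, insurance and all costs thereafter.
Seller's account: goods 271247.39 + inland to port 1526.44 + export clearance 292.66 + origin terminal 888.98 = 273955.47
Buyer's account: freight 5911.36 + insurance 386.93 + destination terminal 927.14 + duty 2303.69 + delivery 946.86 = 10475.98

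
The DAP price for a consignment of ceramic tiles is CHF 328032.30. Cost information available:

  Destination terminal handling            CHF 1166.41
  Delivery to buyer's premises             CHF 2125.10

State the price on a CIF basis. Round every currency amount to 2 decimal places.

From DAP to CIF, the seller no longer bears: destination terminal, delivery.
CIF price = 328032.30 − 1166.41 − 2125.10 = 324740.79

CIF price: CHF 324740.79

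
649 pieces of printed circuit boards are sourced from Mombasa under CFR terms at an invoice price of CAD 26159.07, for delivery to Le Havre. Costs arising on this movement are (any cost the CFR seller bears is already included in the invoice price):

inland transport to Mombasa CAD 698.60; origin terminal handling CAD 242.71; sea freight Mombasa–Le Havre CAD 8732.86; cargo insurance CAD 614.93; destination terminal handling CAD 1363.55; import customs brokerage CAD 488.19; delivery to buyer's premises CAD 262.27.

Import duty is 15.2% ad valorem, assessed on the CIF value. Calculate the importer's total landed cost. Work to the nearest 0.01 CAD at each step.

CFR: the seller pays costs through ocean freight to the destination port, but not insurance.
Already in the invoice (seller's account under CFR): inland to port, origin terminal, freight — exclude.
CIF value = CFR price + insurance = 26159.07 + 614.93 = 26774.00
Import duty = 26774.00 × 15.2% = 4069.65
Buyer bears: insurance 614.93 + destination terminal 1363.55 + brokerage 488.19 + delivery 262.27 + duty 4069.65 = 6798.59
Landed cost = invoice 26159.07 + 6798.59 = 32957.66

Total landed cost: CAD 32957.66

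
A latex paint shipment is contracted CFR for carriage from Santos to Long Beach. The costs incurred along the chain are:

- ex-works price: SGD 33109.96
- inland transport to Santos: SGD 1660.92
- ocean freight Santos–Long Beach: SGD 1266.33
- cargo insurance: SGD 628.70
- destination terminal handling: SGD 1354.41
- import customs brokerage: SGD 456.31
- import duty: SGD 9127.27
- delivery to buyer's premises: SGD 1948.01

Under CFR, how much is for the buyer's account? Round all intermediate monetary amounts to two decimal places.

CFR: the seller pays costs through ocean freight to the destination port, but not insurance.
Seller's account: goods 33109.96 + inland to port 1660.92 + freight 1266.33 = 36037.21
Buyer's account: insurance 628.70 + destination terminal 1354.41 + brokerage 456.31 + duty 9127.27 + delivery 1948.01 = 13514.70

Buyer's account: SGD 13514.70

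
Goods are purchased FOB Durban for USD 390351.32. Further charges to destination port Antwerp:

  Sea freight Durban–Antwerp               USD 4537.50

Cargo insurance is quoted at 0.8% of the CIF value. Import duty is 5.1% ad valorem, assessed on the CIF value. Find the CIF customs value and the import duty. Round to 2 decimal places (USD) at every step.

CIF value: USD 398073.41; import duty: USD 20301.74

Let C be the CIF value. C = FOB price + freight + 0.8% × C
C − 0.8% × C = 390351.32 + 4537.50
0.992 × C = 394888.82
C = 394888.82 / 0.992 = 398073.41
Insurance premium = 0.8% × 398073.41 = 3184.59
Import duty = 398073.41 × 5.1% = 20301.74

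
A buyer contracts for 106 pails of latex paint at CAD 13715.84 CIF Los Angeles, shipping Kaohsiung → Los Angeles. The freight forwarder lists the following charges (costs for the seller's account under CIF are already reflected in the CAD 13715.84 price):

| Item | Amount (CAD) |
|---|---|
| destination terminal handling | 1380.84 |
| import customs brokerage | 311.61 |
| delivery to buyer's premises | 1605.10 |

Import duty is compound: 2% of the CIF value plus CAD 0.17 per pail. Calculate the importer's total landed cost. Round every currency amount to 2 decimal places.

CIF: the seller pays costs through ocean freight and marine insurance to the destination port.
The CIF price already equals the CIF value: 13715.84
Ad valorem component: 13715.84 × 2% = 274.32
Specific component: 106 × 0.17 = 18.02
Import duty = 274.32 + 18.02 = 292.34
Buyer bears: destination terminal 1380.84 + brokerage 311.61 + delivery 1605.10 + duty 292.34 = 3589.89
Landed cost = invoice 13715.84 + 3589.89 = 17305.73

Total landed cost: CAD 17305.73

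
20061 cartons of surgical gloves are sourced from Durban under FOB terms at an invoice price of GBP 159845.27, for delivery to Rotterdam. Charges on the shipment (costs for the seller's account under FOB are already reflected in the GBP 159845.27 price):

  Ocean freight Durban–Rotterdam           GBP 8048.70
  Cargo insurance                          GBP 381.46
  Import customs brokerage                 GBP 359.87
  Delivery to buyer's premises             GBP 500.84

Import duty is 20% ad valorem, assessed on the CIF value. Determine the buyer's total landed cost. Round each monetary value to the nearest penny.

FOB: the seller bears costs until goods are on board at the origin port; the buyer bears freight, insurance and all costs thereafter.
CIF value = FOB price + freight + insurance = 159845.27 + 8048.70 + 381.46 = 168275.43
Import duty = 168275.43 × 20% = 33655.09
Buyer bears: freight 8048.70 + insurance 381.46 + brokerage 359.87 + delivery 500.84 + duty 33655.09 = 42945.96
Landed cost = invoice 159845.27 + 42945.96 = 202791.23

Total landed cost: GBP 202791.23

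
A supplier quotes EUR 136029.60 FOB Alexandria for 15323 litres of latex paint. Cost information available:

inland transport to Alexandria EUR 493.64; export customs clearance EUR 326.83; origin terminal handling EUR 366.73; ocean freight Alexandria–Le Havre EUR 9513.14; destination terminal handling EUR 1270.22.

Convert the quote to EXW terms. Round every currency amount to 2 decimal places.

EXW price: EUR 134842.40

Not relevant to the conversion: destination terminal, freight — on the buyer under both terms; not part of either seller's price.
From FOB to EXW, the seller no longer bears: inland to port, export clearance, origin terminal.
EXW price = 136029.60 − 493.64 − 326.83 − 366.73 = 134842.40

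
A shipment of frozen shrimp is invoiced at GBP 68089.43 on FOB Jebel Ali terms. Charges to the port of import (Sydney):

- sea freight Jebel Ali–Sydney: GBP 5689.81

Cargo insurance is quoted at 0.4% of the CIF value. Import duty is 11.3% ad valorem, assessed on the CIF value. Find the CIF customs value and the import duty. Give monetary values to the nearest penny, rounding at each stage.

Let C be the CIF value. C = FOB price + freight + 0.4% × C
C − 0.4% × C = 68089.43 + 5689.81
0.996 × C = 73779.24
C = 73779.24 / 0.996 = 74075.54
Insurance premium = 0.4% × 74075.54 = 296.30
Import duty = 74075.54 × 11.3% = 8370.54

CIF value: GBP 74075.54; import duty: GBP 8370.54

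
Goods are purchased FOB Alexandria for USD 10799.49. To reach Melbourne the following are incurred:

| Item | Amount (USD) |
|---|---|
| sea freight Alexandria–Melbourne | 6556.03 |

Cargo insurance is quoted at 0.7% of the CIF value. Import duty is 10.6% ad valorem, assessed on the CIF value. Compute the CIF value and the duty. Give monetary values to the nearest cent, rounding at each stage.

CIF value: USD 17477.87; import duty: USD 1852.65

Let C be the CIF value. C = FOB price + freight + 0.7% × C
C − 0.7% × C = 10799.49 + 6556.03
0.993 × C = 17355.52
C = 17355.52 / 0.993 = 17477.87
Insurance premium = 0.7% × 17477.87 = 122.35
Import duty = 17477.87 × 10.6% = 1852.65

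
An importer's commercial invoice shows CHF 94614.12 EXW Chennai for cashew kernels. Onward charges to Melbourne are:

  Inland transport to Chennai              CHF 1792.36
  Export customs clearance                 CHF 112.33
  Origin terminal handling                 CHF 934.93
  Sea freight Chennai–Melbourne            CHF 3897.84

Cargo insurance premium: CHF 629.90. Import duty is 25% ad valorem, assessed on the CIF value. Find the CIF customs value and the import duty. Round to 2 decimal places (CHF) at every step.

CIF = EXW price + pre-shipment costs + freight + insurance
CIF = 94614.12 + 1792.36 + 112.33 + 934.93 + 3897.84 + 629.90 = 101981.48
Import duty = 101981.48 × 25% = 25495.37

CIF value: CHF 101981.48; import duty: CHF 25495.37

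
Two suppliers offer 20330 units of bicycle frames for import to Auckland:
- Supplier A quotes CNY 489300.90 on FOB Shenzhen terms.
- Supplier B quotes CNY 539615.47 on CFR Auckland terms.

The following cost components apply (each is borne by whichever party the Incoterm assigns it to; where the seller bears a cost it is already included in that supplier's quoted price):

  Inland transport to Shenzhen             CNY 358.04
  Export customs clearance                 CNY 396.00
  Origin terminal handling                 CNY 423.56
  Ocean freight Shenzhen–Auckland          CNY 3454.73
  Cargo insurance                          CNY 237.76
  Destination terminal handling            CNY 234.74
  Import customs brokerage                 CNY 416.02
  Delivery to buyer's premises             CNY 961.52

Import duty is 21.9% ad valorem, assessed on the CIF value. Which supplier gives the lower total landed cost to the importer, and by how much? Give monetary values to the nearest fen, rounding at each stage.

Supplier A is cheaper by CNY 57122.15

Supplier A (FOB):
CIF value = FOB price + freight + insurance = 489300.90 + 3454.73 + 237.76 = 492993.39
Import duty = 492993.39 × 21.9% = 107965.55
Buyer bears (A): 3454.73 + 237.76 + 234.74 + 416.02 + 961.52 = 5304.77
Landed cost (A) = invoice 489300.90 + 5304.77 + duty 107965.55 = 602571.22
Supplier B (CFR):
CIF value = CFR price + insurance = 539615.47 + 237.76 = 539853.23
Import duty = 539853.23 × 21.9% = 118227.86
Buyer bears (B): 237.76 + 234.74 + 416.02 + 961.52 = 1850.04
Landed cost (B) = invoice 539615.47 + 1850.04 + duty 118227.86 = 659693.37
Difference = |602571.22 − 659693.37| = 57122.15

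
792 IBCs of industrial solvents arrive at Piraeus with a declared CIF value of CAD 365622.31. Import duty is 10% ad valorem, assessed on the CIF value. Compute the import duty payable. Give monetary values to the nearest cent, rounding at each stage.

Import duty: CAD 36562.23

Import duty = 365622.31 × 10% = 36562.23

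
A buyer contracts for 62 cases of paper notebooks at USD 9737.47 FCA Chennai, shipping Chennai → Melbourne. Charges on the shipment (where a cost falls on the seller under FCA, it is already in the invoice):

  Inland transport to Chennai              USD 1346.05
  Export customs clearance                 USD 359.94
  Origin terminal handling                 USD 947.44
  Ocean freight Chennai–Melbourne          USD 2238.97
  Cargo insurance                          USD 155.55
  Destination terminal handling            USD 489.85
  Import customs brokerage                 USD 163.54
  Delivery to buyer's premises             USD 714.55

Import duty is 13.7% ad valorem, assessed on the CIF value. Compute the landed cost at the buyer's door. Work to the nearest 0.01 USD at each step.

FCA: the seller delivers export-cleared goods to the carrier; the buyer bears costs from that point.
Already in the invoice (seller's account under FCA): inland to port, export clearance — exclude.
CIF value = FCA price + origin terminal + freight + insurance = 9737.47 + 947.44 + 2238.97 + 155.55 = 13079.43
Import duty = 13079.43 × 13.7% = 1791.88
Buyer bears: origin terminal 947.44 + freight 2238.97 + insurance 155.55 + destination terminal 489.85 + brokerage 163.54 + delivery 714.55 + duty 1791.88 = 6501.78
Landed cost = invoice 9737.47 + 6501.78 = 16239.25

Total landed cost: USD 16239.25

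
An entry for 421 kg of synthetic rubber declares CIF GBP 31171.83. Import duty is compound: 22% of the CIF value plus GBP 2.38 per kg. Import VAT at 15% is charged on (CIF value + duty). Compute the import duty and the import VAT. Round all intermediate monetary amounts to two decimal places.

Ad valorem component: 31171.83 × 22% = 6857.80
Specific component: 421 × 2.38 = 1001.98
Import duty = 6857.80 + 1001.98 = 7859.78
VAT base = CIF + duty = 31171.83 + 7859.78 = 39031.61
Import VAT = 39031.61 × 15% = 5854.74

Import duty: GBP 7859.78; import VAT: GBP 5854.74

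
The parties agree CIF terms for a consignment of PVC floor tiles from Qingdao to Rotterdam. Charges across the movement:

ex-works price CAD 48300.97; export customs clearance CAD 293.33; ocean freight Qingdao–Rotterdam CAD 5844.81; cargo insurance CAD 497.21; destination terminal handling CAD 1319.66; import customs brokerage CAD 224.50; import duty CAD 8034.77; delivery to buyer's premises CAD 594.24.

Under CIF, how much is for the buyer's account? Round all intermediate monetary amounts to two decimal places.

Buyer's account: CAD 10173.17

CIF: the seller pays costs through ocean freight and marine insurance to the destination port.
Seller's account: goods 48300.97 + export clearance 293.33 + freight 5844.81 + insurance 497.21 = 54936.32
Buyer's account: destination terminal 1319.66 + brokerage 224.50 + duty 8034.77 + delivery 594.24 = 10173.17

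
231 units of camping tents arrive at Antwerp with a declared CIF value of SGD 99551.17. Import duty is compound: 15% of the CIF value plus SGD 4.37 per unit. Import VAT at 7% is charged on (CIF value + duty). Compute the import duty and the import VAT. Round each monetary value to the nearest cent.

Import duty: SGD 15942.15; import VAT: SGD 8084.53

Ad valorem component: 99551.17 × 15% = 14932.68
Specific component: 231 × 4.37 = 1009.47
Import duty = 14932.68 + 1009.47 = 15942.15
VAT base = CIF + duty = 99551.17 + 15942.15 = 115493.32
Import VAT = 115493.32 × 7% = 8084.53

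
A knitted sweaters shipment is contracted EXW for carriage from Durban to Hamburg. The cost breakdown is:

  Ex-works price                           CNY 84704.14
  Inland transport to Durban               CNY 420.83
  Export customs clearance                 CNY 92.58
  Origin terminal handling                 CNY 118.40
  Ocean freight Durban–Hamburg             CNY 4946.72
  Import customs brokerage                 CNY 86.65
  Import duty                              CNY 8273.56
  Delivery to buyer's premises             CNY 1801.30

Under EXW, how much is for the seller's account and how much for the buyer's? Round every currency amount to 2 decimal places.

EXW: the seller makes goods available at their premises; the buyer bears all onward costs.
Seller's account: goods 84704.14 = 84704.14
Buyer's account: inland to port 420.83 + export clearance 92.58 + origin terminal 118.40 + freight 4946.72 + brokerage 86.65 + duty 8273.56 + delivery 1801.30 = 15740.04

Seller: CNY 84704.14; buyer: CNY 15740.04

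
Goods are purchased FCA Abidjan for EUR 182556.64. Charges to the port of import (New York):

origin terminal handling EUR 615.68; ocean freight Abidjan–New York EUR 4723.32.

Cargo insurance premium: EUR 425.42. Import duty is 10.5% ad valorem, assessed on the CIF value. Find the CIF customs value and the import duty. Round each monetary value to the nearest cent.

CIF value: EUR 188321.06; import duty: EUR 19773.71

CIF = FCA price + pre-shipment costs + freight + insurance
CIF = 182556.64 + 615.68 + 4723.32 + 425.42 = 188321.06
Import duty = 188321.06 × 10.5% = 19773.71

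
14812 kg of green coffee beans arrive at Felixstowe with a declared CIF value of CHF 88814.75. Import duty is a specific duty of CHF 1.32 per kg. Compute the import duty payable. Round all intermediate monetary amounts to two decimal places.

Import duty: CHF 19551.84

Import duty = 14812 × 1.32 = 19551.84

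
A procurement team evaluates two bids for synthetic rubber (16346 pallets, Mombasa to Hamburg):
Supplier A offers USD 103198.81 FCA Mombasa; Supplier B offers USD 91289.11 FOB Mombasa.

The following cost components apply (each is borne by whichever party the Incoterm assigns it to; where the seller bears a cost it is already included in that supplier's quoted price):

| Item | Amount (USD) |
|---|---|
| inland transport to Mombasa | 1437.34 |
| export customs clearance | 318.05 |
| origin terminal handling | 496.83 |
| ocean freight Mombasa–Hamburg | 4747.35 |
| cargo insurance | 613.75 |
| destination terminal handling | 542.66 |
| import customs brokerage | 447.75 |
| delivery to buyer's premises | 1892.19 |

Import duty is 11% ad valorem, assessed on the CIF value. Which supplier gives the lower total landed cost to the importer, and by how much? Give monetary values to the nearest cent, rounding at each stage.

Supplier A (FCA):
CIF value = FCA price + origin terminal + freight + insurance = 103198.81 + 496.83 + 4747.35 + 613.75 = 109056.74
Import duty = 109056.74 × 11% = 11996.24
Buyer bears (A): 496.83 + 4747.35 + 613.75 + 542.66 + 447.75 + 1892.19 = 8740.53
Landed cost (A) = invoice 103198.81 + 8740.53 + duty 11996.24 = 123935.58
Supplier B (FOB):
CIF value = FOB price + freight + insurance = 91289.11 + 4747.35 + 613.75 = 96650.21
Import duty = 96650.21 × 11% = 10631.52
Buyer bears (B): 4747.35 + 613.75 + 542.66 + 447.75 + 1892.19 = 8243.70
Landed cost (B) = invoice 91289.11 + 8243.70 + duty 10631.52 = 110164.33
Difference = |123935.58 − 110164.33| = 13771.25

Supplier B is cheaper by USD 13771.25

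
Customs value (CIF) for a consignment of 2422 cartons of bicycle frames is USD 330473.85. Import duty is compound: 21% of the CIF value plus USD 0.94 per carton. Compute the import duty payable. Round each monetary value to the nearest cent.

Import duty: USD 71676.19

Ad valorem component: 330473.85 × 21% = 69399.51
Specific component: 2422 × 0.94 = 2276.68
Import duty = 69399.51 + 2276.68 = 71676.19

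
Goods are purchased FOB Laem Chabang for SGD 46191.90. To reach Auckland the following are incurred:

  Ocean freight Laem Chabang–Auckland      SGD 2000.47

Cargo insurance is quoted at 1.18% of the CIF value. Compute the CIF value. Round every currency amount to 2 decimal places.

CIF value: SGD 48767.83

Let C be the CIF value. C = FOB price + freight + 1.18% × C
C − 1.18% × C = 46191.90 + 2000.47
0.9882 × C = 48192.37
C = 48192.37 / 0.9882 = 48767.83
Insurance premium = 1.18% × 48767.83 = 575.46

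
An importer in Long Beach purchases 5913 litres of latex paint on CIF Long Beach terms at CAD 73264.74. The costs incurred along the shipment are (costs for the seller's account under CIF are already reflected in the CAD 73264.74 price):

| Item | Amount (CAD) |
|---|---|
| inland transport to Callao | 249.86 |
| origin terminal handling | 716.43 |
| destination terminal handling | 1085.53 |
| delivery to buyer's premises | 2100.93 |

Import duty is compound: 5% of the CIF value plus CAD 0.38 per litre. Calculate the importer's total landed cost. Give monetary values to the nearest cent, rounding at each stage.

CIF: the seller pays costs through ocean freight and marine insurance to the destination port.
Already in the invoice (seller's account under CIF): inland to port, origin terminal — exclude.
The CIF price already equals the CIF value: 73264.74
Ad valorem component: 73264.74 × 5% = 3663.24
Specific component: 5913 × 0.38 = 2246.94
Import duty = 3663.24 + 2246.94 = 5910.18
Buyer bears: destination terminal 1085.53 + delivery 2100.93 + duty 5910.18 = 9096.64
Landed cost = invoice 73264.74 + 9096.64 = 82361.38

Total landed cost: CAD 82361.38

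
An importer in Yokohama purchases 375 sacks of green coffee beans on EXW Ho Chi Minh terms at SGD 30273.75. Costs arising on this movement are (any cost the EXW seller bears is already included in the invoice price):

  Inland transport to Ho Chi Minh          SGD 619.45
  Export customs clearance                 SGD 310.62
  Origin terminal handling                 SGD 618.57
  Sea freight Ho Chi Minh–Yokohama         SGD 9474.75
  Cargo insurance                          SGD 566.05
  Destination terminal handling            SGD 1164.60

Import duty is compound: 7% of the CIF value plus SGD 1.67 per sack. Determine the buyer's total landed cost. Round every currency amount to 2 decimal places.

EXW: the seller makes goods available at their premises; the buyer bears all onward costs.
CIF value = EXW price + inland to port + export clearance + origin terminal + freight + insurance = 30273.75 + 619.45 + 310.62 + 618.57 + 9474.75 + 566.05 = 41863.19
Ad valorem component: 41863.19 × 7% = 2930.42
Specific component: 375 × 1.67 = 626.25
Import duty = 2930.42 + 626.25 = 3556.67
Buyer bears: inland to port 619.45 + export clearance 310.62 + origin terminal 618.57 + freight 9474.75 + insurance 566.05 + destination terminal 1164.60 + duty 3556.67 = 16310.71
Landed cost = invoice 30273.75 + 16310.71 = 46584.46

Total landed cost: SGD 46584.46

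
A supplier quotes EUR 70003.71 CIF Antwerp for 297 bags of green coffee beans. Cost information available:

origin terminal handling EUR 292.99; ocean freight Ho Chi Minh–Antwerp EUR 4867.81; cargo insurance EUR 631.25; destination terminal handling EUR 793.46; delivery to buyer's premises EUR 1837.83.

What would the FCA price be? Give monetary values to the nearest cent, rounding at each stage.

Not relevant to the conversion: delivery, destination terminal — on the buyer under both terms; not part of either seller's price.
From CIF to FCA, the seller no longer bears: origin terminal, freight, insurance.
FCA price = 70003.71 − 292.99 − 4867.81 − 631.25 = 64211.66

FCA price: EUR 64211.66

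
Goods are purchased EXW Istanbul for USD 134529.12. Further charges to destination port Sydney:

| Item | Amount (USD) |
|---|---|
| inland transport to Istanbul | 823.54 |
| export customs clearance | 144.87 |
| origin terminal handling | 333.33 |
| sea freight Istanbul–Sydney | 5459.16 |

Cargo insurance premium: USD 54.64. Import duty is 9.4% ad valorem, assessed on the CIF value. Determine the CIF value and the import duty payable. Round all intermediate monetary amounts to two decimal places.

CIF = EXW price + pre-shipment costs + freight + insurance
CIF = 134529.12 + 823.54 + 144.87 + 333.33 + 5459.16 + 54.64 = 141344.66
Import duty = 141344.66 × 9.4% = 13286.40

CIF value: USD 141344.66; import duty: USD 13286.40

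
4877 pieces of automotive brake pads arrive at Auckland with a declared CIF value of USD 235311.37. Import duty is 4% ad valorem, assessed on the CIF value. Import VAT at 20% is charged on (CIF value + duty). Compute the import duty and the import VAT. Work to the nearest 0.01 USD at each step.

Import duty = 235311.37 × 4% = 9412.45
VAT base = CIF + duty = 235311.37 + 9412.45 = 244723.82
Import VAT = 244723.82 × 20% = 48944.76

Import duty: USD 9412.45; import VAT: USD 48944.76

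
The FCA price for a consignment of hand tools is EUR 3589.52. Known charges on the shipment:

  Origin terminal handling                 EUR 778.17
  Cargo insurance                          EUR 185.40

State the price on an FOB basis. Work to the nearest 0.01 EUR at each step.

Not relevant to the conversion: insurance — on the buyer under both terms; not part of either seller's price.
From FCA to FOB, the seller additionally bears: origin terminal.
FOB price = 3589.52 + 778.17 = 4367.69

FOB price: EUR 4367.69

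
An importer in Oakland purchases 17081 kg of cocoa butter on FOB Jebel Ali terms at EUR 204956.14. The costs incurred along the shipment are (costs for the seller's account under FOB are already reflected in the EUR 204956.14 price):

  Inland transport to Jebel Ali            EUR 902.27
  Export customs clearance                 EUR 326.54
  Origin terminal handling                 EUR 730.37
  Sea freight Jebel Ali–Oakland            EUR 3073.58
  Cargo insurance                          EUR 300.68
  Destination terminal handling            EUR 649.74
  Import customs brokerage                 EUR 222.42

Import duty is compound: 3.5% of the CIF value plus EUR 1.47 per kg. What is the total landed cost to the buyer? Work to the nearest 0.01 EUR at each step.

Total landed cost: EUR 241603.19

FOB: the seller bears costs until goods are on board at the origin port; the buyer bears freight, insurance and all costs thereafter.
Already in the invoice (seller's account under FOB): inland to port, export clearance, origin terminal — exclude.
CIF value = FOB price + freight + insurance = 204956.14 + 3073.58 + 300.68 = 208330.40
Ad valorem component: 208330.40 × 3.5% = 7291.56
Specific component: 17081 × 1.47 = 25109.07
Import duty = 7291.56 + 25109.07 = 32400.63
Buyer bears: freight 3073.58 + insurance 300.68 + destination terminal 649.74 + brokerage 222.42 + duty 32400.63 = 36647.05
Landed cost = invoice 204956.14 + 36647.05 = 241603.19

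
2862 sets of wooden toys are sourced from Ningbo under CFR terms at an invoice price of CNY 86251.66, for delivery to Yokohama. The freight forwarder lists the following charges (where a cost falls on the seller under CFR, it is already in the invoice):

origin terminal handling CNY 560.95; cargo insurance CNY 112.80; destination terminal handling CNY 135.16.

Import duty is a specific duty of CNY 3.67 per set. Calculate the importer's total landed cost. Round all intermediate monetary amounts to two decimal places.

Total landed cost: CNY 97003.16

CFR: the seller pays costs through ocean freight to the destination port, but not insurance.
Already in the invoice (seller's account under CFR): origin terminal — exclude.
CIF value = CFR price + insurance = 86251.66 + 112.80 = 86364.46
Import duty = 2862 × 3.67 = 10503.54
Buyer bears: insurance 112.80 + destination terminal 135.16 + duty 10503.54 = 10751.50
Landed cost = invoice 86251.66 + 10751.50 = 97003.16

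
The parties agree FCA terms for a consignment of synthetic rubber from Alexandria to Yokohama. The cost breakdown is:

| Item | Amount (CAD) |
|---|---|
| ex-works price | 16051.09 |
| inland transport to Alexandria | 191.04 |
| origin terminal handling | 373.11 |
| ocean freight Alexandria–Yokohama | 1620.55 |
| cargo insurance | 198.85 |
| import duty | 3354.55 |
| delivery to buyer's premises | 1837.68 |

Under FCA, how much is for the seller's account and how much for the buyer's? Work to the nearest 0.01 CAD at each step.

FCA: the seller delivers export-cleared goods to the carrier; the buyer bears costs from that point.
Seller's account: goods 16051.09 + inland to port 191.04 = 16242.13
Buyer's account: origin terminal 373.11 + freight 1620.55 + insurance 198.85 + duty 3354.55 + delivery 1837.68 = 7384.74

Seller: CAD 16242.13; buyer: CAD 7384.74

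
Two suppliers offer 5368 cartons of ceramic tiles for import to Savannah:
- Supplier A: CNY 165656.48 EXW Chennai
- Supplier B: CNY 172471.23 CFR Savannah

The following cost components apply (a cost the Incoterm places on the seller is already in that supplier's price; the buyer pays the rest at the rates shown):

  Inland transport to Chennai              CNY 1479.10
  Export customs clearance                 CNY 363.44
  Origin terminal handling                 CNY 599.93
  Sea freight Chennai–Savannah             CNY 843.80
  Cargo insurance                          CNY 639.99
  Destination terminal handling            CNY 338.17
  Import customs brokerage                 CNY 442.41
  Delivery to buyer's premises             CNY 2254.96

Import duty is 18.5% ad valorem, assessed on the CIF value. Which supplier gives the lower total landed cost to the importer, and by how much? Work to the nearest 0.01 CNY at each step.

Supplier A is cheaper by CNY 4181.25

Supplier A (EXW):
CIF value = EXW price + inland to port + export clearance + origin terminal + freight + insurance = 165656.48 + 1479.10 + 363.44 + 599.93 + 843.80 + 639.99 = 169582.74
Import duty = 169582.74 × 18.5% = 31372.81
Buyer bears (A): 1479.10 + 363.44 + 599.93 + 843.80 + 639.99 + 338.17 + 442.41 + 2254.96 = 6961.80
Landed cost (A) = invoice 165656.48 + 6961.80 + duty 31372.81 = 203991.09
Supplier B (CFR):
CIF value = CFR price + insurance = 172471.23 + 639.99 = 173111.22
Import duty = 173111.22 × 18.5% = 32025.58
Buyer bears (B): 639.99 + 338.17 + 442.41 + 2254.96 = 3675.53
Landed cost (B) = invoice 172471.23 + 3675.53 + duty 32025.58 = 208172.34
Difference = |203991.09 − 208172.34| = 4181.25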